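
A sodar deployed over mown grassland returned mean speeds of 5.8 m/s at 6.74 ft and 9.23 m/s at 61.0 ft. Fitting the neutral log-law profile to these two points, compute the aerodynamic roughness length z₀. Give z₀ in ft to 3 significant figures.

z₀ ≈ 0.163 ft

Log law: V(z) ∝ ln(z/z₀). With r = V₁/V₂ = 5.8/9.23 = 0.62839,
r · ln(z₂/z₀) = ln(z₁/z₀) ⇒ ln z₀ = (ln z₁ − r·ln z₂)/(1 − r)
ln z₀ = (1.90806 − 0.62839×4.11087) / 0.37161 = -1.8168
z₀ = exp(-1.8168) = 0.1625 ft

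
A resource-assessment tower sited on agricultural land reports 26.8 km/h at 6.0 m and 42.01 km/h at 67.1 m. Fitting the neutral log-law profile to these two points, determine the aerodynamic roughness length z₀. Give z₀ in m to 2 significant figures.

Log law: V(z) ∝ ln(z/z₀). With r = V₁/V₂ = 26.8/42.01 = 0.63794,
r · ln(z₂/z₀) = ln(z₁/z₀) ⇒ ln z₀ = (ln z₁ − r·ln z₂)/(1 − r)
ln z₀ = (1.79176 − 0.63794×4.20618) / 0.36206 = -2.4625
z₀ = exp(-2.4625) = 0.08523 m

z₀ ≈ 0.085 m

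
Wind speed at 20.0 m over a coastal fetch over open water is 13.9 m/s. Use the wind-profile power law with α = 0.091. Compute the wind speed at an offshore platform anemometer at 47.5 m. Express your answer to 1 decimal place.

Power-law profile: V₂ = V₁ · (z₂/z₁)^α
V₂ = 13.9 × (47.5/20.0)^0.091 = 13.9 × (2.3750)^0.091
    = 13.9 × 1.0819 = 15.0384 m/s

15.0 m/s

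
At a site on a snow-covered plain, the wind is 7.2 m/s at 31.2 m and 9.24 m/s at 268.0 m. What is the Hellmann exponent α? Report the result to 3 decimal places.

α ≈ 0.116

Power law: V₂/V₁ = (z₂/z₁)^α ⇒ α = ln(V₂/V₁) / ln(z₂/z₁)
α = ln(9.24/7.2) / ln(268.0/31.2) = ln(1.2833) / ln(8.5897)
  = 0.24946 / 2.15057 = 0.11600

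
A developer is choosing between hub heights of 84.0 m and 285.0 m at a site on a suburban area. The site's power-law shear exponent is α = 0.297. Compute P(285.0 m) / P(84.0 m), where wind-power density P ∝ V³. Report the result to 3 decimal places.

Speed ratio: V_B/V_A = (z_B/z_A)^α = (285.0/84.0)^0.297 = (3.3929)^0.297 = 1.43740
Power-density ratio: P_B/P_A = (V_B/V_A)³ = (1.43740)³ = 2.96985

2.970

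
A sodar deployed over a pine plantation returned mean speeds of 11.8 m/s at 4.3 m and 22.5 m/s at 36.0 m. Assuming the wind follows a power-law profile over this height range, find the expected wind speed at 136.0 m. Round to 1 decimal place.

First find α: α = ln(V₂/V₁)/ln(z₂/z₁) = ln(22.5/11.8)/ln(36.0/4.3) = 0.64542/2.12490 = 0.3037
Extrapolate from 36.0 m to 136.0 m: V₃ = 22.5 × (136.0/36.0)^0.3037 = 22.5 × 1.4974 = 33.6908 m/s

33.7 m/s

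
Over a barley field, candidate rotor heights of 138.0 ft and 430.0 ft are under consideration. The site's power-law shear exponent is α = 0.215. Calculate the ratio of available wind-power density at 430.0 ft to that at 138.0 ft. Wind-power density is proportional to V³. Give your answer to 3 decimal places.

2.081

Speed ratio: V_B/V_A = (z_B/z_A)^α = (430.0/138.0)^0.215 = (3.1159)^0.215 = 1.27680
Power-density ratio: P_B/P_A = (V_B/V_A)³ = (1.27680)³ = 2.08145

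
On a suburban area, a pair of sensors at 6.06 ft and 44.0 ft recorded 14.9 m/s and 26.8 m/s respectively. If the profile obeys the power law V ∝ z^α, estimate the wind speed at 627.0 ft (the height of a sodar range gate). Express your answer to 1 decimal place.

58.9 m/s

First find α: α = ln(V₂/V₁)/ln(z₂/z₁) = ln(26.8/14.9)/ln(44.0/6.06) = 0.58704/1.98248 = 0.2961
Extrapolate from 44.0 ft to 627.0 ft: V₃ = 26.8 × (627.0/44.0)^0.2961 = 26.8 × 2.1961 = 58.8567 m/s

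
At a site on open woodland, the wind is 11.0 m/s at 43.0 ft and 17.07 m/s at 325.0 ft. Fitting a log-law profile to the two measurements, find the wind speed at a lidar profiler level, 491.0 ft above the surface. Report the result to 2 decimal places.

18.31 m/s

Log law: V ∝ ln(z/z₀). From the pair, with r = V₁/V₂ = 0.64441,
ln z₀ = (ln z₁ − r·ln z₂)/(1 − r) = (3.7612 − 0.64441×5.7838)/0.35559 = 0.0958 → z₀ = 1.101 ft
V₃ = V₁ · ln(z₃/z₀)/ln(z₁/z₀) = 11.0 × 6.1006/3.6654 = 18.3083 m/s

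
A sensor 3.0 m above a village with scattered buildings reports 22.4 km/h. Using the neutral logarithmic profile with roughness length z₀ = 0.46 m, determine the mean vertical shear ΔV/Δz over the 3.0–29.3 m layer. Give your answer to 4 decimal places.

1.0351 km/h/m

Log law: V₂ = V₁ · ln(z₂/z₀)/ln(z₁/z₀) = 22.4 × 4.1541/1.8751 = 49.6241 km/h
ΔV/Δz = (49.6241 − 22.4)/(29.3 − 3.0) = 27.2241/26.3000 = 1.03514 km/h/m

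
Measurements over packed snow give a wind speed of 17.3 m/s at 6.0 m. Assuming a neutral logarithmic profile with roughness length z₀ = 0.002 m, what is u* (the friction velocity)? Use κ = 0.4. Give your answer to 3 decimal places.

Log law: V(z) = (u*/κ) · ln(z/z₀) ⇒ u* = κ · V / ln(z/z₀)
u* = 0.4 × 17.3 / ln(6.0/0.002) = 0.4 × 17.3 / 8.0064
   = 6.9200 / 8.0064 = 0.8643 m/s

u* ≈ 0.864 m/s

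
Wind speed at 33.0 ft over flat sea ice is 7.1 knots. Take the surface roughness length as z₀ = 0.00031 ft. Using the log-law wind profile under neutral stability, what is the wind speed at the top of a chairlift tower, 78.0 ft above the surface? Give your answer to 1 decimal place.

7.6 knots

Log law: V(z) ∝ ln(z/z₀), so V₂/V₁ = ln(z₂/z₀) / ln(z₁/z₀).
ln(78.0/0.00031) = 12.4356, ln(33.0/0.00031) = 11.5754
V₂ = 7.1 × 12.4356/11.5754 = 7.1 × 1.0743 = 7.6276 knots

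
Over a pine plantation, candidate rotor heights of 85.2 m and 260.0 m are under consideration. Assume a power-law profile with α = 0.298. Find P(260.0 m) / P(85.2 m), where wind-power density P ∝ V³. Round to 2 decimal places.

2.71

Speed ratio: V_B/V_A = (z_B/z_A)^α = (260.0/85.2)^0.298 = (3.0516)^0.298 = 1.39441
Power-density ratio: P_B/P_A = (V_B/V_A)³ = (1.39441)³ = 2.71127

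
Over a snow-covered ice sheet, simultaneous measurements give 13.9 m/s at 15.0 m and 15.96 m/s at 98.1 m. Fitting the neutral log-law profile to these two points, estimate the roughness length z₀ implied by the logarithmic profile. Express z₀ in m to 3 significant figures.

z₀ ≈ 0.0000471 m

Log law: V(z) ∝ ln(z/z₀). With r = V₁/V₂ = 13.9/15.96 = 0.87093,
r · ln(z₂/z₀) = ln(z₁/z₀) ⇒ ln z₀ = (ln z₁ − r·ln z₂)/(1 − r)
ln z₀ = (2.70805 − 0.87093×4.58599) / 0.12907 = -9.9635
z₀ = exp(-9.9635) = 0.00004709 m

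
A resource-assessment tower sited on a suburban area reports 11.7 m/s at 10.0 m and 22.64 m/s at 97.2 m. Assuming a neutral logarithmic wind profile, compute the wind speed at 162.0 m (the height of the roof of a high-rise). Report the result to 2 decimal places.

Log law: V ∝ ln(z/z₀). From the pair, with r = V₁/V₂ = 0.51678,
ln z₀ = (ln z₁ − r·ln z₂)/(1 − r) = (2.3026 − 0.51678×4.5768)/0.48322 = -0.1296 → z₀ = 0.8785 m
V₃ = V₁ · ln(z₃/z₀)/ln(z₁/z₀) = 11.7 × 5.2172/2.4322 = 25.0973 m/s

25.10 m/s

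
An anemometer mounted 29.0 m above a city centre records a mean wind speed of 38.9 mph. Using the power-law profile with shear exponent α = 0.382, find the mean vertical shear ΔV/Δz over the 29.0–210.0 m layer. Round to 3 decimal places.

Power law: V₂ = V₁ · (z₂/z₁)^α = 38.9 × (7.2414)^0.382 = 82.8708 mph
ΔV/Δz = (82.8708 − 38.9)/(210.0 − 29.0) = 43.9708/181.0000 = 0.24293 mph/m

0.243 mph/m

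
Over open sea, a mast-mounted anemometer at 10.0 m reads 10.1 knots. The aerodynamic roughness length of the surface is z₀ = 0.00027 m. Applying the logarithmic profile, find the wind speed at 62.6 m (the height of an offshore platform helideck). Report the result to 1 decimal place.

Log law: V(z) ∝ ln(z/z₀), so V₂/V₁ = ln(z₂/z₀) / ln(z₁/z₀).
ln(62.6/0.00027) = 12.3539, ln(10.0/0.00027) = 10.5197
V₂ = 10.1 × 12.3539/10.5197 = 10.1 × 1.1744 = 11.8610 knots

11.9 knots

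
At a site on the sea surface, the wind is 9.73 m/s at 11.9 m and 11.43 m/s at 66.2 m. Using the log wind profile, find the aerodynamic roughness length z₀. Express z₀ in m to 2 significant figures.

z₀ ≈ 0.00065 m

Log law: V(z) ∝ ln(z/z₀). With r = V₁/V₂ = 9.73/11.43 = 0.85127,
r · ln(z₂/z₀) = ln(z₁/z₀) ⇒ ln z₀ = (ln z₁ − r·ln z₂)/(1 − r)
ln z₀ = (2.47654 − 0.85127×4.19268) / 0.14873 = -7.3459
z₀ = exp(-7.3459) = 0.0006453 m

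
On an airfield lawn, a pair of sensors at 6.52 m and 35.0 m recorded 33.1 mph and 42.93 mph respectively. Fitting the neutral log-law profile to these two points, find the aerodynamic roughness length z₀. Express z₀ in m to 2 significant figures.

Log law: V(z) ∝ ln(z/z₀). With r = V₁/V₂ = 33.1/42.93 = 0.77102,
r · ln(z₂/z₀) = ln(z₁/z₀) ⇒ ln z₀ = (ln z₁ − r·ln z₂)/(1 − r)
ln z₀ = (1.87487 − 0.77102×3.55535) / 0.22898 = -3.7837
z₀ = exp(-3.7837) = 0.02274 m

z₀ ≈ 0.023 m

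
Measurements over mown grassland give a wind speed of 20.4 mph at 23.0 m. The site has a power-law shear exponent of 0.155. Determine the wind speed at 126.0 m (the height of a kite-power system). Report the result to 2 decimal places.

26.55 mph

Power-law profile: V₂ = V₁ · (z₂/z₁)^α
V₂ = 20.4 × (126.0/23.0)^0.155 = 20.4 × (5.4783)^0.155
    = 20.4 × 1.3016 = 26.5534 mph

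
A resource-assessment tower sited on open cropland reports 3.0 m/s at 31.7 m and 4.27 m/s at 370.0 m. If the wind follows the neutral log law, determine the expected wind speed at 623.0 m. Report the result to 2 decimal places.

4.54 m/s

Log law: V ∝ ln(z/z₀). From the pair, with r = V₁/V₂ = 0.70258,
ln z₀ = (ln z₁ − r·ln z₂)/(1 − r) = (3.4563 − 0.70258×5.9135)/0.29742 = -2.3481 → z₀ = 0.09555 m
V₃ = V₁ · ln(z₃/z₀)/ln(z₁/z₀) = 3.0 × 8.7826/5.8044 = 4.5393 m/s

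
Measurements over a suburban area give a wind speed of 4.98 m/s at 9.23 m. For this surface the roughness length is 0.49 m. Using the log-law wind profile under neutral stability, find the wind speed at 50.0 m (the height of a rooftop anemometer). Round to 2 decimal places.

7.85 m/s

Log law: V(z) ∝ ln(z/z₀), so V₂/V₁ = ln(z₂/z₀) / ln(z₁/z₀).
ln(50.0/0.49) = 4.6254, ln(9.23/0.49) = 2.9358
V₂ = 4.98 × 4.6254/2.9358 = 4.98 × 1.5755 = 7.8460 m/s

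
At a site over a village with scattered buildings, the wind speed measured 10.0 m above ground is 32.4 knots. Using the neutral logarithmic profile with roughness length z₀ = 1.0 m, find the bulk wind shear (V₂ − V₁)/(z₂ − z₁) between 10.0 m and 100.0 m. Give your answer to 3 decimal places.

Log law: V₂ = V₁ · ln(z₂/z₀)/ln(z₁/z₀) = 32.4 × 4.6052/2.3026 = 64.8000 knots
ΔV/Δz = (64.8000 − 32.4)/(100.0 − 10.0) = 32.4000/90.0000 = 0.36000 knots/m

0.360 knots/m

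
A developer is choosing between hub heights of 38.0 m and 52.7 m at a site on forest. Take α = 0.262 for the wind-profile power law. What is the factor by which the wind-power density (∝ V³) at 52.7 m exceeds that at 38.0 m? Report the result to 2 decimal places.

1.29

Speed ratio: V_B/V_A = (z_B/z_A)^α = (52.7/38.0)^0.262 = (1.3868)^0.262 = 1.08946
Power-density ratio: P_B/P_A = (V_B/V_A)³ = (1.08946)³ = 1.29310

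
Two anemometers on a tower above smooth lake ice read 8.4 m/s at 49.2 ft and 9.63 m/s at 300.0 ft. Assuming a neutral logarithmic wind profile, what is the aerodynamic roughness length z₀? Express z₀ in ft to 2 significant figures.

Log law: V(z) ∝ ln(z/z₀). With r = V₁/V₂ = 8.4/9.63 = 0.87227,
r · ln(z₂/z₀) = ln(z₁/z₀) ⇒ ln z₀ = (ln z₁ − r·ln z₂)/(1 − r)
ln z₀ = (3.89589 − 0.87227×5.70378) / 0.12773 = -8.4507
z₀ = exp(-8.4507) = 0.0002138 ft

z₀ ≈ 0.00021 ft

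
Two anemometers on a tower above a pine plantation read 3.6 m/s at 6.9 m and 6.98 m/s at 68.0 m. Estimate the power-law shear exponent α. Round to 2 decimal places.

Power law: V₂/V₁ = (z₂/z₁)^α ⇒ α = ln(V₂/V₁) / ln(z₂/z₁)
α = ln(6.98/3.6) / ln(68.0/6.9) = ln(1.9389) / ln(9.8551)
  = 0.66212 / 2.28799 = 0.28939

α ≈ 0.29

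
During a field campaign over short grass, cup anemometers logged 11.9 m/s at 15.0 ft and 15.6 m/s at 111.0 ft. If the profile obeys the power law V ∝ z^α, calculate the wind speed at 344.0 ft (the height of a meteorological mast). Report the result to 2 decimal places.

18.18 m/s

First find α: α = ln(V₂/V₁)/ln(z₂/z₁) = ln(15.6/11.9)/ln(111.0/15.0) = 0.27073/2.00148 = 0.1353
Extrapolate from 111.0 ft to 344.0 ft: V₃ = 15.6 × (344.0/111.0)^0.1353 = 15.6 × 1.1653 = 18.1791 m/s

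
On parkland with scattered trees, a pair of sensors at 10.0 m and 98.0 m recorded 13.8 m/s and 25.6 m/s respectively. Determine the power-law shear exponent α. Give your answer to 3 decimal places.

α ≈ 0.271

Power law: V₂/V₁ = (z₂/z₁)^α ⇒ α = ln(V₂/V₁) / ln(z₂/z₁)
α = ln(25.6/13.8) / ln(98.0/10.0) = ln(1.8551) / ln(9.8000)
  = 0.61792 / 2.28238 = 0.27074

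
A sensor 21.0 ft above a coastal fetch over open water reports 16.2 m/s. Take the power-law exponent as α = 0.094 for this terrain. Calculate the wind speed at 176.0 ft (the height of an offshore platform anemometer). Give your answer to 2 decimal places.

19.78 m/s

Power-law profile: V₂ = V₁ · (z₂/z₁)^α
V₂ = 16.2 × (176.0/21.0)^0.094 = 16.2 × (8.3810)^0.094
    = 16.2 × 1.2212 = 19.7836 m/s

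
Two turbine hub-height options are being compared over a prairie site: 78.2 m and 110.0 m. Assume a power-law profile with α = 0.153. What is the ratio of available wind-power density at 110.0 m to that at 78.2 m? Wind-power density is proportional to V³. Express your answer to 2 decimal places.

Speed ratio: V_B/V_A = (z_B/z_A)^α = (110.0/78.2)^0.153 = (1.4066)^0.153 = 1.05359
Power-density ratio: P_B/P_A = (V_B/V_A)³ = (1.05359)³ = 1.16955

1.17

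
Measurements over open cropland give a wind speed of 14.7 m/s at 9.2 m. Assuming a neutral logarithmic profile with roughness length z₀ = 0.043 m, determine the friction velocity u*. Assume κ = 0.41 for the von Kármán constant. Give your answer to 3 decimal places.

Log law: V(z) = (u*/κ) · ln(z/z₀) ⇒ u* = κ · V / ln(z/z₀)
u* = 0.41 × 14.7 / ln(9.2/0.043) = 0.41 × 14.7 / 5.3658
   = 6.0270 / 5.3658 = 1.1232 m/s

u* ≈ 1.123 m/s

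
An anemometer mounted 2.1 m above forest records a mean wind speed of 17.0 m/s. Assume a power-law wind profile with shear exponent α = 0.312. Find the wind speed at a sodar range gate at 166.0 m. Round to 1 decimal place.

Power-law profile: V₂ = V₁ · (z₂/z₁)^α
V₂ = 17.0 × (166.0/2.1)^0.312 = 17.0 × (79.0476)^0.312
    = 17.0 × 3.9097 = 66.4646 m/s

66.5 m/s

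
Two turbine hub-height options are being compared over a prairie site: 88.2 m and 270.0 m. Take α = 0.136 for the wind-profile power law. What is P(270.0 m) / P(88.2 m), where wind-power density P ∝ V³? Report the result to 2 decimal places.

1.58

Speed ratio: V_B/V_A = (z_B/z_A)^α = (270.0/88.2)^0.136 = (3.0612)^0.136 = 1.16435
Power-density ratio: P_B/P_A = (V_B/V_A)³ = (1.16435)³ = 1.57850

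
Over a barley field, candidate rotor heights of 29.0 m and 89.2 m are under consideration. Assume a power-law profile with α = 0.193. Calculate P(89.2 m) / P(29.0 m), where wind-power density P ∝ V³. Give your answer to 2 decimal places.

Speed ratio: V_B/V_A = (z_B/z_A)^α = (89.2/29.0)^0.193 = (3.0759)^0.193 = 1.24216
Power-density ratio: P_B/P_A = (V_B/V_A)³ = (1.24216)³ = 1.91661

1.92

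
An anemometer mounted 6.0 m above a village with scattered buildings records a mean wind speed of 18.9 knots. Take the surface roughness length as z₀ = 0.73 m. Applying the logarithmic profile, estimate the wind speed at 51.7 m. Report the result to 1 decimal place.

Log law: V(z) ∝ ln(z/z₀), so V₂/V₁ = ln(z₂/z₀) / ln(z₁/z₀).
ln(51.7/0.73) = 4.2602, ln(6.0/0.73) = 2.1065
V₂ = 18.9 × 4.2602/2.1065 = 18.9 × 2.0224 = 38.2237 knots

38.2 knots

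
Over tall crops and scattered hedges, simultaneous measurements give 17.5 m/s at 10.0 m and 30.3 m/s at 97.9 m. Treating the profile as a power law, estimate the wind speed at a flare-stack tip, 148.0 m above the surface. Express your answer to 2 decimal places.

33.47 m/s

First find α: α = ln(V₂/V₁)/ln(z₂/z₁) = ln(30.3/17.5)/ln(97.9/10.0) = 0.54895/2.28136 = 0.2406
Extrapolate from 97.9 m to 148.0 m: V₃ = 30.3 × (148.0/97.9)^0.2406 = 30.3 × 1.1046 = 33.4680 m/s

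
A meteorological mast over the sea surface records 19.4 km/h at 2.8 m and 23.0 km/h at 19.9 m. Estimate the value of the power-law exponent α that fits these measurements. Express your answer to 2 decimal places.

α ≈ 0.09

Power law: V₂/V₁ = (z₂/z₁)^α ⇒ α = ln(V₂/V₁) / ln(z₂/z₁)
α = ln(23.0/19.4) / ln(19.9/2.8) = ln(1.1856) / ln(7.1071)
  = 0.17022 / 1.96110 = 0.08680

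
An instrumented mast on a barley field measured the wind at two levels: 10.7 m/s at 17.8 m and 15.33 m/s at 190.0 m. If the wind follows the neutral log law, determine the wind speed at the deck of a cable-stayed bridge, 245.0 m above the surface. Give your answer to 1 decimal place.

15.8 m/s

Log law: V ∝ ln(z/z₀). From the pair, with r = V₁/V₂ = 0.69798,
ln z₀ = (ln z₁ − r·ln z₂)/(1 − r) = (2.8792 − 0.69798×5.2470)/0.30202 = -2.5929 → z₀ = 0.07480 m
V₃ = V₁ · ln(z₃/z₀)/ln(z₁/z₀) = 10.7 × 8.0941/5.4721 = 15.8271 m/s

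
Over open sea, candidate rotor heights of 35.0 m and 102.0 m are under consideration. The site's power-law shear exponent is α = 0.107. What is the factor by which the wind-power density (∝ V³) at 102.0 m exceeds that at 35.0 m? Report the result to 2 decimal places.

Speed ratio: V_B/V_A = (z_B/z_A)^α = (102.0/35.0)^0.107 = (2.9143)^0.107 = 1.12126
Power-density ratio: P_B/P_A = (V_B/V_A)³ = (1.12126)³ = 1.40966

1.41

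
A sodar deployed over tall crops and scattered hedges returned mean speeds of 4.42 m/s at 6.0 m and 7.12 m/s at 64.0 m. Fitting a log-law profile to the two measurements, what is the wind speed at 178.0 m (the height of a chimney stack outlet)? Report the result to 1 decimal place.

8.3 m/s

Log law: V ∝ ln(z/z₀). From the pair, with r = V₁/V₂ = 0.62079,
ln z₀ = (ln z₁ − r·ln z₂)/(1 − r) = (1.7918 − 0.62079×4.1589)/0.37921 = -2.0833 → z₀ = 0.1245 m
V₃ = V₁ · ln(z₃/z₀)/ln(z₁/z₀) = 4.42 × 7.2651/3.8751 = 8.2867 m/s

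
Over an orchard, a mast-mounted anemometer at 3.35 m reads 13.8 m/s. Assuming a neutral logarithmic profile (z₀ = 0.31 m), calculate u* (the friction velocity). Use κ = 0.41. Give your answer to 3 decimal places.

u* ≈ 2.377 m/s

Log law: V(z) = (u*/κ) · ln(z/z₀) ⇒ u* = κ · V / ln(z/z₀)
u* = 0.41 × 13.8 / ln(3.35/0.31) = 0.41 × 13.8 / 2.3801
   = 5.6580 / 2.3801 = 2.3772 m/s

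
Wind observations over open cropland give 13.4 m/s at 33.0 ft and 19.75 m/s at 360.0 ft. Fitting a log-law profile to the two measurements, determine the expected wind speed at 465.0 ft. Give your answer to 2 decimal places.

Log law: V ∝ ln(z/z₀). From the pair, with r = V₁/V₂ = 0.67848,
ln z₀ = (ln z₁ − r·ln z₂)/(1 − r) = (3.4965 − 0.67848×5.8861)/0.32152 = -1.5461 → z₀ = 0.2131 ft
V₃ = V₁ · ln(z₃/z₀)/ln(z₁/z₀) = 13.4 × 7.6881/5.0426 = 20.4301 m/s

20.43 m/s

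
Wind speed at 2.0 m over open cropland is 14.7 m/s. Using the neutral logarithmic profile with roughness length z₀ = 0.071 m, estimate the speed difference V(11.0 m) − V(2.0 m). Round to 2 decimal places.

Log law: V₂ = V₁ · ln(z₂/z₀)/ln(z₁/z₀) = 14.7 × 5.0430/3.3382 = 22.2069 m/s
ΔV = 22.2069 − 14.7 = 7.5069 m/s

7.51 m/s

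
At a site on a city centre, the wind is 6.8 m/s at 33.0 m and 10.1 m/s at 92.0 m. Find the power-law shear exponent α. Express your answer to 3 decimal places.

α ≈ 0.386

Power law: V₂/V₁ = (z₂/z₁)^α ⇒ α = ln(V₂/V₁) / ln(z₂/z₁)
α = ln(10.1/6.8) / ln(92.0/33.0) = ln(1.4853) / ln(2.7879)
  = 0.39561 / 1.02528 = 0.38586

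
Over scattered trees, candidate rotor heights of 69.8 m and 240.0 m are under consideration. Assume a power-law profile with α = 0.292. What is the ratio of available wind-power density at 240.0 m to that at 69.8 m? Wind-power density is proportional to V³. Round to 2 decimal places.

Speed ratio: V_B/V_A = (z_B/z_A)^α = (240.0/69.8)^0.292 = (3.4384)^0.292 = 1.43422
Power-density ratio: P_B/P_A = (V_B/V_A)³ = (1.43422)³ = 2.95017

2.95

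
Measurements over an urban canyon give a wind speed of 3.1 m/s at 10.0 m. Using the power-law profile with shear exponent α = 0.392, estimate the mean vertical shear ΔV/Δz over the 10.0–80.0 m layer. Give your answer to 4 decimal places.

Power law: V₂ = V₁ · (z₂/z₁)^α = 3.1 × (8.0000)^0.392 = 7.0044 m/s
ΔV/Δz = (7.0044 − 3.1)/(80.0 − 10.0) = 3.9044/70.0000 = 0.05578 m/s/m

0.0558 m/s/m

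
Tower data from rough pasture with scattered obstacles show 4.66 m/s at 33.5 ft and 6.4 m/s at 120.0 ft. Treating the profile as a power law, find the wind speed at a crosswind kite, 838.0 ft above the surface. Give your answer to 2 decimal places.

First find α: α = ln(V₂/V₁)/ln(z₂/z₁) = ln(6.4/4.66)/ln(120.0/33.5) = 0.31728/1.27595 = 0.2487
Extrapolate from 120.0 ft to 838.0 ft: V₃ = 6.4 × (838.0/120.0)^0.2487 = 6.4 × 1.6214 = 10.3769 m/s

10.38 m/s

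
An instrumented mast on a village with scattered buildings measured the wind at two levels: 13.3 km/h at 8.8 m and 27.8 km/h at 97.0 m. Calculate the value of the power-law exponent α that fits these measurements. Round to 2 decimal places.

α ≈ 0.31

Power law: V₂/V₁ = (z₂/z₁)^α ⇒ α = ln(V₂/V₁) / ln(z₂/z₁)
α = ln(27.8/13.3) / ln(97.0/8.8) = ln(2.0902) / ln(11.0227)
  = 0.73727 / 2.39996 = 0.30720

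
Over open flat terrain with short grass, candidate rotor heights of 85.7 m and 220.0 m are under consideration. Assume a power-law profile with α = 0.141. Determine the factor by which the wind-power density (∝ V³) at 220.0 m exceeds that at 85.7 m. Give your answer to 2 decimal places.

1.49

Speed ratio: V_B/V_A = (z_B/z_A)^α = (220.0/85.7)^0.141 = (2.5671)^0.141 = 1.14217
Power-density ratio: P_B/P_A = (V_B/V_A)³ = (1.14217)³ = 1.49003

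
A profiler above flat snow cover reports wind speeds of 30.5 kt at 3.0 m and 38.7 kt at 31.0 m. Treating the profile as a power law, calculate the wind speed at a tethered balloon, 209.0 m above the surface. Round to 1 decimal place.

First find α: α = ln(V₂/V₁)/ln(z₂/z₁) = ln(38.7/30.5)/ln(31.0/3.0) = 0.23811/2.33537 = 0.1020
Extrapolate from 31.0 m to 209.0 m: V₃ = 38.7 × (209.0/31.0)^0.1020 = 38.7 × 1.2148 = 47.0125 kt

47.0 kt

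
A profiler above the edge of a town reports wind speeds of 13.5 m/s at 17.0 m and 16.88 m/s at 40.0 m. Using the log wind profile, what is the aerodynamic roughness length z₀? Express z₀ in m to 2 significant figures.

Log law: V(z) ∝ ln(z/z₀). With r = V₁/V₂ = 13.5/16.88 = 0.79976,
r · ln(z₂/z₀) = ln(z₁/z₀) ⇒ ln z₀ = (ln z₁ − r·ln z₂)/(1 − r)
ln z₀ = (2.83321 − 0.79976×3.68888) / 0.20024 = -0.5844
z₀ = exp(-0.5844) = 0.5574 m

z₀ ≈ 0.56 m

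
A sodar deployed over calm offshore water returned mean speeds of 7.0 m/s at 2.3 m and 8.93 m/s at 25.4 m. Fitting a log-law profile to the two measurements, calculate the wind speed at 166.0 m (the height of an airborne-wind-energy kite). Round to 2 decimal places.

Log law: V ∝ ln(z/z₀). From the pair, with r = V₁/V₂ = 0.78387,
ln z₀ = (ln z₁ − r·ln z₂)/(1 − r) = (0.8329 − 0.78387×3.2347)/0.21613 = -7.8784 → z₀ = 0.0003788 m
V₃ = V₁ · ln(z₃/z₀)/ln(z₁/z₀) = 7.0 × 12.9904/8.7113 = 10.4385 m/s

10.44 m/s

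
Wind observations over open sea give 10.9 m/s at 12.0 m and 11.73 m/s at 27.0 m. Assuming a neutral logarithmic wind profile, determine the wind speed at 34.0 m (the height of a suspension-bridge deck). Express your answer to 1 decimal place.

Log law: V ∝ ln(z/z₀). From the pair, with r = V₁/V₂ = 0.92924,
ln z₀ = (ln z₁ − r·ln z₂)/(1 − r) = (2.4849 − 0.92924×3.2958)/0.07076 = -8.1647 → z₀ = 0.0002845 m
V₃ = V₁ · ln(z₃/z₀)/ln(z₁/z₀) = 10.9 × 11.6910/10.6496 = 11.9659 m/s

12.0 m/s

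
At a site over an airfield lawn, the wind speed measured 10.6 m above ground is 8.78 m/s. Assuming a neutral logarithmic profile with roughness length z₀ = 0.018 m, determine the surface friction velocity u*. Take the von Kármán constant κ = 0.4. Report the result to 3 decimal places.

Log law: V(z) = (u*/κ) · ln(z/z₀) ⇒ u* = κ · V / ln(z/z₀)
u* = 0.4 × 8.78 / ln(10.6/0.018) = 0.4 × 8.78 / 6.3782
   = 3.5120 / 6.3782 = 0.5506 m/s

u* ≈ 0.551 m/s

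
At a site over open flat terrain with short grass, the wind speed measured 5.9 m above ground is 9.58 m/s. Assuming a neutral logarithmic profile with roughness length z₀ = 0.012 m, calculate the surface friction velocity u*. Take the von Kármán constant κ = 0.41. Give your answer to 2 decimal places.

u* ≈ 0.63 m/s

Log law: V(z) = (u*/κ) · ln(z/z₀) ⇒ u* = κ · V / ln(z/z₀)
u* = 0.41 × 9.58 / ln(5.9/0.012) = 0.41 × 9.58 / 6.1978
   = 3.9278 / 6.1978 = 0.6337 m/s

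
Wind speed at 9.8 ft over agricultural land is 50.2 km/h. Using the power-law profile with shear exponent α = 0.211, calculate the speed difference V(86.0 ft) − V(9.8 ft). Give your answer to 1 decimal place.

29.2 km/h

Power law: V₂ = V₁ · (z₂/z₁)^α = 50.2 × (8.7755)^0.211 = 79.3842 km/h
ΔV = 79.3842 − 50.2 = 29.1842 km/h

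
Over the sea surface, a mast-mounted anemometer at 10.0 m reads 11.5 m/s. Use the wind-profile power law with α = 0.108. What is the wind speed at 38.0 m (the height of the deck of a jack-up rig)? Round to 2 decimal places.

13.28 m/s

Power-law profile: V₂ = V₁ · (z₂/z₁)^α
V₂ = 11.5 × (38.0/10.0)^0.108 = 11.5 × (3.8000)^0.108
    = 11.5 × 1.1551 = 13.2836 m/s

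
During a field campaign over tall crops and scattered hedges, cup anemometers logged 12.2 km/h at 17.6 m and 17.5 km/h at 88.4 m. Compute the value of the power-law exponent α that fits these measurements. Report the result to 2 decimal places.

Power law: V₂/V₁ = (z₂/z₁)^α ⇒ α = ln(V₂/V₁) / ln(z₂/z₁)
α = ln(17.5/12.2) / ln(88.4/17.6) = ln(1.4344) / ln(5.0227)
  = 0.36076 / 1.61397 = 0.22353

α ≈ 0.22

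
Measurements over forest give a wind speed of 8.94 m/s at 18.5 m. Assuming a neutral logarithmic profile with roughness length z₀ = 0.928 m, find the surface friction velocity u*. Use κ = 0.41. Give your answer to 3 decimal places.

u* ≈ 1.225 m/s

Log law: V(z) = (u*/κ) · ln(z/z₀) ⇒ u* = κ · V / ln(z/z₀)
u* = 0.41 × 8.94 / ln(18.5/0.928) = 0.41 × 8.94 / 2.9925
   = 3.6654 / 2.9925 = 1.2249 m/s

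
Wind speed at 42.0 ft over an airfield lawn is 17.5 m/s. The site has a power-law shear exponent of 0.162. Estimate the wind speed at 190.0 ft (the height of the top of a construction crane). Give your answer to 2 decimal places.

Power-law profile: V₂ = V₁ · (z₂/z₁)^α
V₂ = 17.5 × (190.0/42.0)^0.162 = 17.5 × (4.5238)^0.162
    = 17.5 × 1.2770 = 22.3475 m/s

22.35 m/s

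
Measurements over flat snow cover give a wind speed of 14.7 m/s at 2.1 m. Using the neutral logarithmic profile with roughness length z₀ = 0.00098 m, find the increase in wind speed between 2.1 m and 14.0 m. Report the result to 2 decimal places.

Log law: V₂ = V₁ · ln(z₂/z₀)/ln(z₁/z₀) = 14.7 × 9.5670/7.6699 = 18.3360 m/s
ΔV = 18.3360 − 14.7 = 3.6360 m/s

3.64 m/s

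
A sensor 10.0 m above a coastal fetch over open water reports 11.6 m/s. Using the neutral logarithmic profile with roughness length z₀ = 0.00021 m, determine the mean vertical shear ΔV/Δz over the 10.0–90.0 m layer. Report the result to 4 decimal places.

0.0296 m/s/m

Log law: V₂ = V₁ · ln(z₂/z₀)/ln(z₁/z₀) = 11.6 × 12.9682/10.7710 = 13.9663 m/s
ΔV/Δz = (13.9663 − 11.6)/(90.0 − 10.0) = 2.3663/80.0000 = 0.02958 m/s/m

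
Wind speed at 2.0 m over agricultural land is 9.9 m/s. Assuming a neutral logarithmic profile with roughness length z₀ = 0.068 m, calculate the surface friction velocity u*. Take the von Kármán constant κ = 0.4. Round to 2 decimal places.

u* ≈ 1.17 m/s

Log law: V(z) = (u*/κ) · ln(z/z₀) ⇒ u* = κ · V / ln(z/z₀)
u* = 0.4 × 9.9 / ln(2.0/0.068) = 0.4 × 9.9 / 3.3814
   = 3.9600 / 3.3814 = 1.1711 m/s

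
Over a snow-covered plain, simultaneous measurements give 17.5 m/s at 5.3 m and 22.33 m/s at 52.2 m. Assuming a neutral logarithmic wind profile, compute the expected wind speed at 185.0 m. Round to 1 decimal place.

25.0 m/s

Log law: V ∝ ln(z/z₀). From the pair, with r = V₁/V₂ = 0.78370,
ln z₀ = (ln z₁ − r·ln z₂)/(1 − r) = (1.6677 − 0.78370×3.9551)/0.21630 = -6.6199 → z₀ = 0.001334 m
V₃ = V₁ · ln(z₃/z₀)/ln(z₁/z₀) = 17.5 × 11.8402/8.2876 = 25.0017 m/s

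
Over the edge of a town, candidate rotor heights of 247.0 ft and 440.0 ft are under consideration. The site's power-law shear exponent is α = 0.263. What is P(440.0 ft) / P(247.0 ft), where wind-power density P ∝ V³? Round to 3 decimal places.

1.577

Speed ratio: V_B/V_A = (z_B/z_A)^α = (440.0/247.0)^0.263 = (1.7814)^0.263 = 1.16399
Power-density ratio: P_B/P_A = (V_B/V_A)³ = (1.16399)³ = 1.57705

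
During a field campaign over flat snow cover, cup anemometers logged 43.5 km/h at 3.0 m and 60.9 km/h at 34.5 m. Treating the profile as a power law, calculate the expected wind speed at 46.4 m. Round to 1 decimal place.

63.4 km/h

First find α: α = ln(V₂/V₁)/ln(z₂/z₁) = ln(60.9/43.5)/ln(34.5/3.0) = 0.33647/2.44235 = 0.1378
Extrapolate from 34.5 m to 46.4 m: V₃ = 60.9 × (46.4/34.5)^0.1378 = 60.9 × 1.0417 = 63.4377 km/h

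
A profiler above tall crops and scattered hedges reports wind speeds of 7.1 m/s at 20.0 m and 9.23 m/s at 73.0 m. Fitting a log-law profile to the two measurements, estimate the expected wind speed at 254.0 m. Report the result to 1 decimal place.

11.3 m/s

Log law: V ∝ ln(z/z₀). From the pair, with r = V₁/V₂ = 0.76923,
ln z₀ = (ln z₁ − r·ln z₂)/(1 − r) = (2.9957 − 0.76923×4.2905)/0.23077 = -1.3200 → z₀ = 0.2671 m
V₃ = V₁ · ln(z₃/z₀)/ln(z₁/z₀) = 7.1 × 6.8574/4.3158 = 11.2813 m/s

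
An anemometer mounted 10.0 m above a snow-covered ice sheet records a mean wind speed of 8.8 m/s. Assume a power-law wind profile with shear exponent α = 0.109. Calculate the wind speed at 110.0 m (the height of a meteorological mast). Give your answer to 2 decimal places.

11.43 m/s

Power-law profile: V₂ = V₁ · (z₂/z₁)^α
V₂ = 8.8 × (110.0/10.0)^0.109 = 8.8 × (11.0000)^0.109
    = 8.8 × 1.2987 = 11.4286 m/s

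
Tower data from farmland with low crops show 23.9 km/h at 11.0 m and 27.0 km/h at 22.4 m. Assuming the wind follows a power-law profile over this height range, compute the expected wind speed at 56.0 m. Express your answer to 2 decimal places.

31.59 km/h

First find α: α = ln(V₂/V₁)/ln(z₂/z₁) = ln(27.0/23.9)/ln(22.4/11.0) = 0.12196/0.71117 = 0.1715
Extrapolate from 22.4 m to 56.0 m: V₃ = 27.0 × (56.0/22.4)^0.1715 = 27.0 × 1.1702 = 31.5942 km/h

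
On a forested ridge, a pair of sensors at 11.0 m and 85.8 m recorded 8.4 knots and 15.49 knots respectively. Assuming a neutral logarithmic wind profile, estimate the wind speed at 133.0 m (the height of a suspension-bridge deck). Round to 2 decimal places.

Log law: V ∝ ln(z/z₀). From the pair, with r = V₁/V₂ = 0.54229,
ln z₀ = (ln z₁ − r·ln z₂)/(1 − r) = (2.3979 − 0.54229×4.4520)/0.45771 = -0.0358 → z₀ = 0.9649 m
V₃ = V₁ · ln(z₃/z₀)/ln(z₁/z₀) = 8.4 × 4.9261/2.4337 = 17.0029 knots

17.00 knots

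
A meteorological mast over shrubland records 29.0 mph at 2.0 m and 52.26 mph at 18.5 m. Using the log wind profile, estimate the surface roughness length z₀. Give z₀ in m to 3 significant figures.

z₀ ≈ 0.125 m

Log law: V(z) ∝ ln(z/z₀). With r = V₁/V₂ = 29.0/52.26 = 0.55492,
r · ln(z₂/z₀) = ln(z₁/z₀) ⇒ ln z₀ = (ln z₁ − r·ln z₂)/(1 − r)
ln z₀ = (0.69315 − 0.55492×2.91777) / 0.44508 = -2.0805
z₀ = exp(-2.0805) = 0.1249 m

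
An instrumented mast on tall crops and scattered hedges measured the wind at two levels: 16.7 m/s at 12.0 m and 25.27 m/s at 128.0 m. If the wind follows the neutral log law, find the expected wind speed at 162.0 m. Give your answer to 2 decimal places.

Log law: V ∝ ln(z/z₀). From the pair, with r = V₁/V₂ = 0.66086,
ln z₀ = (ln z₁ − r·ln z₂)/(1 − r) = (2.4849 − 0.66086×4.8520)/0.33914 = -2.1278 → z₀ = 0.1191 m
V₃ = V₁ · ln(z₃/z₀)/ln(z₁/z₀) = 16.7 × 7.2154/4.6127 = 26.1228 m/s

26.12 m/s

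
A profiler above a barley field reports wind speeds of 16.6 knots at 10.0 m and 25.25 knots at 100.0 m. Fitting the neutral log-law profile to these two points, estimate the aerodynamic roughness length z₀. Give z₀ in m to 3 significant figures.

Log law: V(z) ∝ ln(z/z₀). With r = V₁/V₂ = 16.6/25.25 = 0.65743,
r · ln(z₂/z₀) = ln(z₁/z₀) ⇒ ln z₀ = (ln z₁ − r·ln z₂)/(1 − r)
ln z₀ = (2.30259 − 0.65743×4.60517) / 0.34257 = -2.1162
z₀ = exp(-2.1162) = 0.1205 m

z₀ ≈ 0.120 m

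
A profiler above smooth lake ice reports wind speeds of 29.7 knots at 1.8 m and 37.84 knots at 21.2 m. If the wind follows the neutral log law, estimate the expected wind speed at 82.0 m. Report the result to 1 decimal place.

Log law: V ∝ ln(z/z₀). From the pair, with r = V₁/V₂ = 0.78488,
ln z₀ = (ln z₁ − r·ln z₂)/(1 − r) = (0.5878 − 0.78488×3.0540)/0.21512 = -8.4106 → z₀ = 0.0002225 m
V₃ = V₁ · ln(z₃/z₀)/ln(z₁/z₀) = 29.7 × 12.8173/8.9984 = 42.3048 knots

42.3 knots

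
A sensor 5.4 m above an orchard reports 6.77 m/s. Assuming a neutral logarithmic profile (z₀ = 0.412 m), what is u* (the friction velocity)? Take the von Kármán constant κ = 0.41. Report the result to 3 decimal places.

u* ≈ 1.079 m/s

Log law: V(z) = (u*/κ) · ln(z/z₀) ⇒ u* = κ · V / ln(z/z₀)
u* = 0.41 × 6.77 / ln(5.4/0.412) = 0.41 × 6.77 / 2.5731
   = 2.7757 / 2.5731 = 1.0787 m/s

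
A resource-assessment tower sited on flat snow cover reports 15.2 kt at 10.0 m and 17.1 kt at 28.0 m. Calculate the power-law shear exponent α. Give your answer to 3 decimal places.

α ≈ 0.114

Power law: V₂/V₁ = (z₂/z₁)^α ⇒ α = ln(V₂/V₁) / ln(z₂/z₁)
α = ln(17.1/15.2) / ln(28.0/10.0) = ln(1.1250) / ln(2.8000)
  = 0.11778 / 1.02962 = 0.11439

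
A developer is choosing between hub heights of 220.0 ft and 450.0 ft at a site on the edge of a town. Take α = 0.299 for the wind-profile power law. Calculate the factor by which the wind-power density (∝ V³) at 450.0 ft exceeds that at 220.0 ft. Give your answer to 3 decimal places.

Speed ratio: V_B/V_A = (z_B/z_A)^α = (450.0/220.0)^0.299 = (2.0455)^0.299 = 1.23859
Power-density ratio: P_B/P_A = (V_B/V_A)³ = (1.23859)³ = 1.90011

1.900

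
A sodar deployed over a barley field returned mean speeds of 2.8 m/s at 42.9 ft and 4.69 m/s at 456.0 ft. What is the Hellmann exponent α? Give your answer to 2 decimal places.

Power law: V₂/V₁ = (z₂/z₁)^α ⇒ α = ln(V₂/V₁) / ln(z₂/z₁)
α = ln(4.69/2.8) / ln(456.0/42.9) = ln(1.6750) / ln(10.6294)
  = 0.51581 / 2.36362 = 0.21823

α ≈ 0.22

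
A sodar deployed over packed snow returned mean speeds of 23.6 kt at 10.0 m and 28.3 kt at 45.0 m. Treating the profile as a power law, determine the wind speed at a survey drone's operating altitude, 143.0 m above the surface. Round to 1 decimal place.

First find α: α = ln(V₂/V₁)/ln(z₂/z₁) = ln(28.3/23.6)/ln(45.0/10.0) = 0.18162/1.50408 = 0.1207
Extrapolate from 45.0 m to 143.0 m: V₃ = 28.3 × (143.0/45.0)^0.1207 = 28.3 × 1.1498 = 32.5400 kt

32.5 kt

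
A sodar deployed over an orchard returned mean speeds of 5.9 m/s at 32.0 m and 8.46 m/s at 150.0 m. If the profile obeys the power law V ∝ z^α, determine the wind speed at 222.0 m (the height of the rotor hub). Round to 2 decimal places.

First find α: α = ln(V₂/V₁)/ln(z₂/z₁) = ln(8.46/5.9)/ln(150.0/32.0) = 0.36040/1.54490 = 0.2333
Extrapolate from 150.0 m to 222.0 m: V₃ = 8.46 × (222.0/150.0)^0.2333 = 8.46 × 1.0958 = 9.2702 m/s

9.27 m/s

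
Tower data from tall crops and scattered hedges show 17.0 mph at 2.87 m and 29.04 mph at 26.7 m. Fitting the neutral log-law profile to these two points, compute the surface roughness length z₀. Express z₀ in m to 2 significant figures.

z₀ ≈ 0.12 m

Log law: V(z) ∝ ln(z/z₀). With r = V₁/V₂ = 17.0/29.04 = 0.58540,
r · ln(z₂/z₀) = ln(z₁/z₀) ⇒ ln z₀ = (ln z₁ − r·ln z₂)/(1 − r)
ln z₀ = (1.05431 − 0.58540×3.28466) / 0.41460 = -2.0949
z₀ = exp(-2.0949) = 0.1231 m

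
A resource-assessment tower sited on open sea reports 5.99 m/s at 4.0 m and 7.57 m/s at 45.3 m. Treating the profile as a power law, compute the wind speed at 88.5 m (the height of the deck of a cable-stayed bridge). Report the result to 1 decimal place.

8.1 m/s

First find α: α = ln(V₂/V₁)/ln(z₂/z₁) = ln(7.57/5.99)/ln(45.3/4.0) = 0.23410/2.42701 = 0.0965
Extrapolate from 45.3 m to 88.5 m: V₃ = 7.57 × (88.5/45.3)^0.0965 = 7.57 × 1.0667 = 8.0751 m/s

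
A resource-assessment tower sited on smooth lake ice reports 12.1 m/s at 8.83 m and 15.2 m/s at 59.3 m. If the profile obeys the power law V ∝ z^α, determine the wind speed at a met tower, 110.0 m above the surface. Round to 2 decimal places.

First find α: α = ln(V₂/V₁)/ln(z₂/z₁) = ln(15.2/12.1)/ln(59.3/8.83) = 0.22809/1.90445 = 0.1198
Extrapolate from 59.3 m to 110.0 m: V₃ = 15.2 × (110.0/59.3)^0.1198 = 15.2 × 1.0768 = 16.3675 m/s

16.37 m/s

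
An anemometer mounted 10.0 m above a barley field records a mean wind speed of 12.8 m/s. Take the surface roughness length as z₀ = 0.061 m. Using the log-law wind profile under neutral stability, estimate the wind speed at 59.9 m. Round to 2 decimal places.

Log law: V(z) ∝ ln(z/z₀), so V₂/V₁ = ln(z₂/z₀) / ln(z₁/z₀).
ln(59.9/0.061) = 6.8896, ln(10.0/0.061) = 5.0995
V₂ = 12.8 × 6.8896/5.0995 = 12.8 × 1.3510 = 17.2932 m/s

17.29 m/s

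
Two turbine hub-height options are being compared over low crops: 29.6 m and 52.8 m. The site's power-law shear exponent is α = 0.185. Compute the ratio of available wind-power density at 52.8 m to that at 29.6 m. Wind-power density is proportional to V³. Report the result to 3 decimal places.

1.379

Speed ratio: V_B/V_A = (z_B/z_A)^α = (52.8/29.6)^0.185 = (1.7838)^0.185 = 1.11301
Power-density ratio: P_B/P_A = (V_B/V_A)³ = (1.11301)³ = 1.37878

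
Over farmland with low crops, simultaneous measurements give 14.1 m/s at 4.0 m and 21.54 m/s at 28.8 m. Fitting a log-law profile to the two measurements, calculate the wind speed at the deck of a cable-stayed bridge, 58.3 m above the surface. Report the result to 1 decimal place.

24.2 m/s

Log law: V ∝ ln(z/z₀). From the pair, with r = V₁/V₂ = 0.65460,
ln z₀ = (ln z₁ − r·ln z₂)/(1 − r) = (1.3863 − 0.65460×3.3604)/0.34540 = -2.3549 → z₀ = 0.09490 m
V₃ = V₁ · ln(z₃/z₀)/ln(z₁/z₀) = 14.1 × 6.4205/3.7412 = 24.1979 m/s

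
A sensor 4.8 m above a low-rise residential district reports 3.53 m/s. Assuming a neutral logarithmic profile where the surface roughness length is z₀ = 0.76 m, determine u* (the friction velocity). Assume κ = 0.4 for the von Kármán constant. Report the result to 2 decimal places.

u* ≈ 0.77 m/s

Log law: V(z) = (u*/κ) · ln(z/z₀) ⇒ u* = κ · V / ln(z/z₀)
u* = 0.4 × 3.53 / ln(4.8/0.76) = 0.4 × 3.53 / 1.8431
   = 1.4120 / 1.8431 = 0.7661 m/s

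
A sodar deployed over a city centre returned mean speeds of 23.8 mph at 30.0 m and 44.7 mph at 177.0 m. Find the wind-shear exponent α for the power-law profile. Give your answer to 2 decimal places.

Power law: V₂/V₁ = (z₂/z₁)^α ⇒ α = ln(V₂/V₁) / ln(z₂/z₁)
α = ln(44.7/23.8) / ln(177.0/30.0) = ln(1.8782) / ln(5.9000)
  = 0.63029 / 1.77495 = 0.35510

α ≈ 0.36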